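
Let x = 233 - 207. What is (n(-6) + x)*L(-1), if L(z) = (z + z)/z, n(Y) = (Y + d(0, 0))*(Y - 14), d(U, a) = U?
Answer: 292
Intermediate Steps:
n(Y) = Y*(-14 + Y) (n(Y) = (Y + 0)*(Y - 14) = Y*(-14 + Y))
L(z) = 2 (L(z) = (2*z)/z = 2)
x = 26
(n(-6) + x)*L(-1) = (-6*(-14 - 6) + 26)*2 = (-6*(-20) + 26)*2 = (120 + 26)*2 = 146*2 = 292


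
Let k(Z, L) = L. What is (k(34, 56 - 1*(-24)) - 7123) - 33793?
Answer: -40836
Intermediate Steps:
(k(34, 56 - 1*(-24)) - 7123) - 33793 = ((56 - 1*(-24)) - 7123) - 33793 = ((56 + 24) - 7123) - 33793 = (80 - 7123) - 33793 = -7043 - 33793 = -40836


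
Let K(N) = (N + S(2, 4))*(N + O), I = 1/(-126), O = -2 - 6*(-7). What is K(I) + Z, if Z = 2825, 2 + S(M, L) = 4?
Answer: 46114489/15876 ≈ 2904.7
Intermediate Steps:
O = 40 (O = -2 + 42 = 40)
S(M, L) = 2 (S(M, L) = -2 + 4 = 2)
I = -1/126 ≈ -0.0079365
K(N) = (2 + N)*(40 + N) (K(N) = (N + 2)*(N + 40) = (2 + N)*(40 + N))
K(I) + Z = (80 + (-1/126)**2 + 42*(-1/126)) + 2825 = (80 + 1/15876 - 1/3) + 2825 = 1264789/15876 + 2825 = 46114489/15876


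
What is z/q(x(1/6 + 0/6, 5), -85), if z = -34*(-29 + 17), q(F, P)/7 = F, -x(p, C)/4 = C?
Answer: -102/35 ≈ -2.9143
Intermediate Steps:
x(p, C) = -4*C
q(F, P) = 7*F
z = 408 (z = -34*(-12) = 408)
z/q(x(1/6 + 0/6, 5), -85) = 408/((7*(-4*5))) = 408/((7*(-20))) = 408/(-140) = 408*(-1/140) = -102/35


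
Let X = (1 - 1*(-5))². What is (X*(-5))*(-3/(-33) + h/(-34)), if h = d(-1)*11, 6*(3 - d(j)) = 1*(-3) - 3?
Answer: 40500/187 ≈ 216.58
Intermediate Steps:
d(j) = 4 (d(j) = 3 - (1*(-3) - 3)/6 = 3 - (-3 - 3)/6 = 3 - ⅙*(-6) = 3 + 1 = 4)
X = 36 (X = (1 + 5)² = 6² = 36)
h = 44 (h = 4*11 = 44)
(X*(-5))*(-3/(-33) + h/(-34)) = (36*(-5))*(-3/(-33) + 44/(-34)) = -180*(-3*(-1/33) + 44*(-1/34)) = -180*(1/11 - 22/17) = -180*(-225/187) = 40500/187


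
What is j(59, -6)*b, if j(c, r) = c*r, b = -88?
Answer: 31152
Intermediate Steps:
j(59, -6)*b = (59*(-6))*(-88) = -354*(-88) = 31152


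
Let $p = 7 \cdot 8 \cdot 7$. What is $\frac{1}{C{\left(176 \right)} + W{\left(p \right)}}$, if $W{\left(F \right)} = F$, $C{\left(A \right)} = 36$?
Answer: $\frac{1}{428} \approx 0.0023364$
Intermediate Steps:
$p = 392$ ($p = 56 \cdot 7 = 392$)
$\frac{1}{C{\left(176 \right)} + W{\left(p \right)}} = \frac{1}{36 + 392} = \frac{1}{428}$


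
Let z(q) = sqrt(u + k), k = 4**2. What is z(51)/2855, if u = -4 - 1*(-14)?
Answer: sqrt(26)/2855 ≈ 0.0017860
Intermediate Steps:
u = 10 (u = -4 + 14 = 10)
k = 16
z(q) = sqrt(26) (z(q) = sqrt(10 + 16) = sqrt(26))
z(51)/2855 = sqrt(26)/2855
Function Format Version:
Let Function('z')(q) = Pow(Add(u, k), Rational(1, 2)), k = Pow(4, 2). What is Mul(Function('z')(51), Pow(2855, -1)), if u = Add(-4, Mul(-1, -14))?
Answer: Mul(Rational(1, 2855), Pow(26, Rational(1, 2))) ≈ 0.0017860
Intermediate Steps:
u = 10 (u = Add(-4, 14) = 10)
k = 16
Function('z')(q) = Pow(26, Rational(1, 2)) (Function('z')(q) = Pow(Add(10, 16), Rational(1, 2)) = Pow(26, Rational(1, 2)))
Mul(Function('z')(51), Pow(2855, -1)) = Mul(Pow(26, Rational(1, 2)), Pow(2855, -1)) = Mul(Pow(26, Rational(1, 2)), Rational(1, 2855)) = Mul(Rational(1, 2855), Pow(26, Rational(1, 2)))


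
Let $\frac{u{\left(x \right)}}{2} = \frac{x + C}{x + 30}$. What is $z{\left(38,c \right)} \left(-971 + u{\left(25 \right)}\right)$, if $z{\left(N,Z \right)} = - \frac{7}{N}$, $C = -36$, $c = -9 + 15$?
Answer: $\frac{33999}{190} \approx 178.94$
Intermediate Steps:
$c = 6$
$u{\left(x \right)} = \frac{2 \left(-36 + x\right)}{30 + x}$ ($u{\left(x \right)} = 2 \frac{x - 36}{x + 30} = 2 \frac{-36 + x}{30 + x} = \frac{2 \left(-36 + x\right)}{30 + x}$)
$z{\left(38,c \right)} \left(-971 + u{\left(25 \right)}\right) = - \frac{7}{38} \left(-971 + \frac{2 \left(-36 + 25\right)}{30 + 25}\right) = \left(-7\right) \frac{1}{38} \left(-971 + 2 \cdot \frac{1}{55} \left(-11\right)\right) = - \frac{7 \left(-971 + 2 \cdot \frac{1}{55} \left(-11\right)\right)}{38} = - \frac{7 \left(-971 - \frac{2}{5}\right)}{38} = \left(- \frac{7}{38}\right) \left(- \frac{4857}{5}\right) = \frac{33999}{190}$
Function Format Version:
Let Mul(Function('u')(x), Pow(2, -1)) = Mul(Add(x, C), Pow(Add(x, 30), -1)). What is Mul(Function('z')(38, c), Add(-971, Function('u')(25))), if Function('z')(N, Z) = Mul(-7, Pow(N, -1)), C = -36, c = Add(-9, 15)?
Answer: Rational(33999, 190) ≈ 178.94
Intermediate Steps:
c = 6
Function('u')(x) = Mul(2, Pow(Add(30, x), -1), Add(-36, x)) (Function('u')(x) = Mul(2, Mul(Add(x, -36), Pow(Add(x, 30), -1))) = Mul(2, Mul(Add(-36, x), Pow(Add(30, x), -1))) = Mul(2, Mul(Pow(Add(30, x), -1), Add(-36, x))) = Mul(2, Pow(Add(30, x), -1), Add(-36, x)))
Mul(Function('z')(38, c), Add(-971, Function('u')(25))) = Mul(Mul(-7, Pow(38, -1)), Add(-971, Mul(2, Pow(Add(30, 25), -1), Add(-36, 25)))) = Mul(Mul(-7, Rational(1, 38)), Add(-971, Mul(2, Pow(55, -1), -11))) = Mul(Rational(-7, 38), Add(-971, Mul(2, Rational(1, 55), -11))) = Mul(Rational(-7, 38), Add(-971, Rational(-2, 5))) = Mul(Rational(-7, 38), Rational(-4857, 5)) = Rational(33999, 190)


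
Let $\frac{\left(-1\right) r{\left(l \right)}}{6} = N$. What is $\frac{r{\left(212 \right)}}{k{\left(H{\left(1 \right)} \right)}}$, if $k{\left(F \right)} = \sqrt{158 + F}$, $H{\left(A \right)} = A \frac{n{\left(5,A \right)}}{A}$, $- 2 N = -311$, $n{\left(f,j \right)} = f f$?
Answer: $- \frac{311 \sqrt{183}}{61} \approx -68.969$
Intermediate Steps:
$n{\left(f,j \right)} = f^{2}$
$N = \frac{311}{2}$ ($N = \left(- \frac{1}{2}\right) \left(-311\right) = \frac{311}{2} \approx 155.5$)
$r{\left(l \right)} = -933$ ($r{\left(l \right)} = \left(-6\right) \frac{311}{2} = -933$)
$H{\left(A \right)} = 25$ ($H{\left(A \right)} = A \frac{5^{2}}{A} = A \frac{25}{A} = 25$)
$\frac{r{\left(212 \right)}}{k{\left(H{\left(1 \right)} \right)}} = - \frac{933}{\sqrt{158 + 25}} = - \frac{933}{\sqrt{183}} = - 933 \frac{\sqrt{183}}{183} = - \frac{311 \sqrt{183}}{61}$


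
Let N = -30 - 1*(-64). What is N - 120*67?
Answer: -8006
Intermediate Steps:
N = 34 (N = -30 + 64 = 34)
N - 120*67 = 34 - 120*67 = 34 - 8040 = -8006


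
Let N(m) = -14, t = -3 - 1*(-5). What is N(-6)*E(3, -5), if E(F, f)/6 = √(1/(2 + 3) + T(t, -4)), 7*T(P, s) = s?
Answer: -12*I*√455/5 ≈ -51.194*I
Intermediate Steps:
t = 2 (t = -3 + 5 = 2)
T(P, s) = s/7
E(F, f) = 6*I*√455/35 (E(F, f) = 6*√(1/(2 + 3) + (⅐)*(-4)) = 6*√(1/5 - 4/7) = 6*√(⅕ - 4/7) = 6*√(-13/35) = 6*(I*√455/35) = 6*I*√455/35)
N(-6)*E(3, -5) = -12*I*√455/5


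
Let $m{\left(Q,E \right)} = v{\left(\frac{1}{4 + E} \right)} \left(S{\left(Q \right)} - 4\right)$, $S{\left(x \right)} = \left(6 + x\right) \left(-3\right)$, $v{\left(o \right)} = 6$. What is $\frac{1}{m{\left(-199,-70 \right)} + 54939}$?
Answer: $\frac{1}{58389} \approx 1.7126 \cdot 10^{-5}$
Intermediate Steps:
$S{\left(x \right)} = -18 - 3 x$
$m{\left(Q,E \right)} = -132 - 18 Q$ ($m{\left(Q,E \right)} = 6 \left(\left(-18 - 3 Q\right) - 4\right) = 6 \left(-22 - 3 Q\right) = -132 - 18 Q$)
$\frac{1}{m{\left(-199,-70 \right)} + 54939} = \frac{1}{\left(-132 - -3582\right) + 54939} = \frac{1}{\left(-132 + 3582\right) + 54939} = \frac{1}{3450 + 54939} = \frac{1}{58389}$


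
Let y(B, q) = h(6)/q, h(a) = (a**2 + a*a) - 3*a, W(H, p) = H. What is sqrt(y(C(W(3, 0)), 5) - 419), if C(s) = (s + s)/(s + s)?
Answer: I*sqrt(10205)/5 ≈ 20.204*I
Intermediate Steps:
h(a) = -3*a + 2*a**2 (h(a) = (a**2 + a**2) - 3*a = 2*a**2 - 3*a = -3*a + 2*a**2)
C(s) = 1 (C(s) = (2*s)/((2*s)) = (2*s)*(1/(2*s)) = 1)
y(B, q) = 54/q (y(B, q) = (6*(-3 + 2*6))/q = (6*(-3 + 12))/q = (6*9)/q = 54/q)
sqrt(y(C(W(3, 0)), 5) - 419) = sqrt(54/5 - 419) = sqrt(-2041/5) = I*sqrt(10205)/5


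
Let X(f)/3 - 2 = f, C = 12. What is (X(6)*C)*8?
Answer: 2304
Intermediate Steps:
X(f) = 6 + 3*f
(X(6)*C)*8 = ((6 + 3*6)*12)*8 = ((6 + 18)*12)*8 = (24*12)*8 = 288*8 = 2304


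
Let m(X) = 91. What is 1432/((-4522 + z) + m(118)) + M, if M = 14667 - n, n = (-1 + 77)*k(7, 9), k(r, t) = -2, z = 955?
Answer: 12877353/869 ≈ 14819.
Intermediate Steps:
n = -152 (n = (-1 + 77)*(-2) = 76*(-2) = -152)
M = 14819 (M = 14667 - 1*(-152) = 14667 + 152 = 14819)
1432/((-4522 + z) + m(118)) + M = 1432/((-4522 + 955) + 91) + 14819 = 1432/(-3567 + 91) + 14819 = 1432/(-3476) + 14819 = 1432*(-1/3476) + 14819 = -358/869 + 14819 = 12877353/869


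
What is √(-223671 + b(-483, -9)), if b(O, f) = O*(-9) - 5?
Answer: I*√219329 ≈ 468.33*I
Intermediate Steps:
b(O, f) = -5 - 9*O (b(O, f) = -9*O - 5 = -5 - 9*O)
√(-223671 + b(-483, -9)) = √(-223671 + (-5 - 9*(-483))) = √(-223671 + (-5 + 4347)) = √(-223671 + 4342) = √(-219329) = I*√219329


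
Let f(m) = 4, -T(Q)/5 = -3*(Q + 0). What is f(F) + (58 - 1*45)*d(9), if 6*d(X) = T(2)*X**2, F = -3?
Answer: 5269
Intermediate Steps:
T(Q) = 15*Q (T(Q) = -(-15)*(Q + 0) = -(-15)*Q = 15*Q)
d(X) = 5*X**2 (d(X) = ((15*2)*X**2)/6 = (30*X**2)/6 = 5*X**2)
f(F) + (58 - 1*45)*d(9) = 4 + (58 - 1*45)*(5*9**2) = 4 + (58 - 45)*(5*81) = 4 + 13*405 = 4 + 5265 = 5269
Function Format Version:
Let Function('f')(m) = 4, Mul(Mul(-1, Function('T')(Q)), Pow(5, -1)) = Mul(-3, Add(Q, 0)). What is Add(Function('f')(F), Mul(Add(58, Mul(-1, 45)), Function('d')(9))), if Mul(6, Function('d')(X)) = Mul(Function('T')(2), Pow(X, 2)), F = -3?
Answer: 5269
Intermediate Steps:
Function('T')(Q) = Mul(15, Q) (Function('T')(Q) = Mul(-5, Mul(-3, Add(Q, 0))) = Mul(-5, Mul(-3, Q)) = Mul(15, Q))
Function('d')(X) = Mul(5, Pow(X, 2)) (Function('d')(X) = Mul(Rational(1, 6), Mul(Mul(15, 2), Pow(X, 2))) = Mul(Rational(1, 6), Mul(30, Pow(X, 2))) = Mul(5, Pow(X, 2)))
Add(Function('f')(F), Mul(Add(58, Mul(-1, 45)), Function('d')(9))) = Add(4, Mul(Add(58, Mul(-1, 45)), Mul(5, Pow(9, 2)))) = Add(4, Mul(Add(58, -45), Mul(5, 81))) = Add(4, Mul(13, 405)) = Add(4, 5265) = 5269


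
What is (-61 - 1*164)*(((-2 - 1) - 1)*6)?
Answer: 5400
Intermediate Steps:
(-61 - 1*164)*(((-2 - 1) - 1)*6) = (-61 - 164)*((-3 - 1)*6) = -(-900)*6 = -225*(-24) = 5400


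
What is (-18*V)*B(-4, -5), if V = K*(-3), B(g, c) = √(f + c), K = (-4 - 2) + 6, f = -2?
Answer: 0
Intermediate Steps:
K = 0 (K = -6 + 6 = 0)
B(g, c) = √(-2 + c)
V = 0 (V = 0*(-3) = 0)
(-18*V)*B(-4, -5) = (-18*0)*√(-2 - 5) = 0*√(-7) = 0*(I*√7) = 0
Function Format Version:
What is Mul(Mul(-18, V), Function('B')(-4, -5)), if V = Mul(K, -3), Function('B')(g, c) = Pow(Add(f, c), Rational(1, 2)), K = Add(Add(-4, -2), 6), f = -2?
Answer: 0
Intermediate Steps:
K = 0 (K = Add(-6, 6) = 0)
Function('B')(g, c) = Pow(Add(-2, c), Rational(1, 2))
V = 0 (V = Mul(0, -3) = 0)
Mul(Mul(-18, V), Function('B')(-4, -5)) = Mul(Mul(-18, 0), Pow(Add(-2, -5), Rational(1, 2))) = Mul(0, Pow(-7, Rational(1, 2))) = Mul(0, Mul(I, Pow(7, Rational(1, 2)))) = 0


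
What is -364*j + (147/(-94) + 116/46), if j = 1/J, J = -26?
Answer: 32339/2162 ≈ 14.958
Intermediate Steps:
j = -1/26 (j = 1/(-26) = -1/26 ≈ -0.038462)
-364*j + (147/(-94) + 116/46) = -364*(-1/26) + (147/(-94) + 116/46) = 14 + (147*(-1/94) + 116*(1/46)) = 14 + (-147/94 + 58/23) = 14 + 2071/2162 = 32339/2162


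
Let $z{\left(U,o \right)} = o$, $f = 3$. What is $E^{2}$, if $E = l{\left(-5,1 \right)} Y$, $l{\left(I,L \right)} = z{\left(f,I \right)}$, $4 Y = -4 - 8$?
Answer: $225$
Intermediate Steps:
$Y = -3$ ($Y = \frac{-4 - 8}{4} = \frac{1}{4} \left(-12\right) = -3$)
$l{\left(I,L \right)} = I$
$E = 15$ ($E = \left(-5\right) \left(-3\right) = 15$)
$E^{2} = 15^{2} = 225$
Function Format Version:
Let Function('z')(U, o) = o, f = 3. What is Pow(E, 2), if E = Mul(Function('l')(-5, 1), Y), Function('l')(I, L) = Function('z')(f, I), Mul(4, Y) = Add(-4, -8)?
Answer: 225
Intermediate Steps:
Y = -3 (Y = Mul(Rational(1, 4), Add(-4, -8)) = Mul(Rational(1, 4), -12) = -3)
Function('l')(I, L) = I
E = 15 (E = Mul(-5, -3) = 15)
Pow(E, 2) = Pow(15, 2) = 225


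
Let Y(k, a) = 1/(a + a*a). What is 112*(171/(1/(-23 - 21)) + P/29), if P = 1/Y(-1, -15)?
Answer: -24414432/29 ≈ -8.4188e+5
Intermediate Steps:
Y(k, a) = 1/(a + a²)
P = 210 (P = 1/(1/((-15)*(1 - 15))) = 1/(-1/15/(-14)) = 1/(-1/15*(-1/14)) = 1/(1/210) = 210)
112*(171/(1/(-23 - 21)) + P/29) = 112*(171/(1/(-23 - 21)) + 210/29) = 112*(171/(1/(-44)) + 210*(1/29)) = 112*(171/(-1/44) + 210/29) = 112*(171*(-44) + 210/29) = 112*(-7524 + 210/29) = 112*(-217986/29) = -24414432/29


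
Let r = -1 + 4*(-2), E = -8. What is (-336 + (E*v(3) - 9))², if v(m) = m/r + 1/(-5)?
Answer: 26122321/225 ≈ 1.1610e+5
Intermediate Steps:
r = -9 (r = -1 - 8 = -9)
v(m) = -⅕ - m/9 (v(m) = m/(-9) + 1/(-5) = m*(-⅑) + 1*(-⅕) = -m/9 - ⅕ = -⅕ - m/9)
(-336 + (E*v(3) - 9))² = (-336 + (-8*(-⅕ - ⅑*3) - 9))² = (-336 + (-8*(-⅕ - ⅓) - 9))² = (-336 + (-8*(-8/15) - 9))² = (-336 + (64/15 - 9))² = (-336 - 71/15)² = (-5111/15)² = 26122321/225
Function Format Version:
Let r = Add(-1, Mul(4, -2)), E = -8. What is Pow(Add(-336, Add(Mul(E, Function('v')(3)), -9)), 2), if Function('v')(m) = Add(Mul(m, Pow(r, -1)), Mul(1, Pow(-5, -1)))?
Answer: Rational(26122321, 225) ≈ 1.1610e+5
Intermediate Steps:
r = -9 (r = Add(-1, -8) = -9)
Function('v')(m) = Add(Rational(-1, 5), Mul(Rational(-1, 9), m)) (Function('v')(m) = Add(Mul(m, Pow(-9, -1)), Mul(1, Pow(-5, -1))) = Add(Mul(m, Rational(-1, 9)), Mul(1, Rational(-1, 5))) = Add(Mul(Rational(-1, 9), m), Rational(-1, 5)) = Add(Rational(-1, 5), Mul(Rational(-1, 9), m)))
Pow(Add(-336, Add(Mul(E, Function('v')(3)), -9)), 2) = Pow(Add(-336, Add(Mul(-8, Add(Rational(-1, 5), Mul(Rational(-1, 9), 3))), -9)), 2) = Pow(Add(-336, Add(Mul(-8, Add(Rational(-1, 5), Rational(-1, 3))), -9)), 2) = Pow(Add(-336, Add(Mul(-8, Rational(-8, 15)), -9)), 2) = Pow(Add(-336, Add(Rational(64, 15), -9)), 2) = Pow(Add(-336, Rational(-71, 15)), 2) = Pow(Rational(-5111, 15), 2) = Rational(26122321, 225)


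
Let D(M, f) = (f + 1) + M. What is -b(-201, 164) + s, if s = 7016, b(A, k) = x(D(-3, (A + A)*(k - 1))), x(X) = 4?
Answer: 7012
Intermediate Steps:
D(M, f) = 1 + M + f (D(M, f) = (1 + f) + M = 1 + M + f)
b(A, k) = 4
-b(-201, 164) + s = -1*4 + 7016 = -4 + 7016 = 7012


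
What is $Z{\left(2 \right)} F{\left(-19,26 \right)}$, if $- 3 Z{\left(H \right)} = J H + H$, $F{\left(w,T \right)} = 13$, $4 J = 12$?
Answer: $- \frac{104}{3} \approx -34.667$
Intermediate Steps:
$J = 3$ ($J = \frac{1}{4} \cdot 12 = 3$)
$Z{\left(H \right)} = - \frac{4 H}{3}$ ($Z{\left(H \right)} = - \frac{3 H + H}{3} = - \frac{4 H}{3}$)
$Z{\left(2 \right)} F{\left(-19,26 \right)} = \left(- \frac{4}{3}\right) 2 \cdot 13 = \left(- \frac{8}{3}\right) 13 = - \frac{104}{3}$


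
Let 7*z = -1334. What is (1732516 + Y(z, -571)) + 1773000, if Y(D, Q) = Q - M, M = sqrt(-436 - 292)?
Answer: 3504945 - 2*I*sqrt(182) ≈ 3.5049e+6 - 26.981*I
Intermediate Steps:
z = -1334/7 (z = (1/7)*(-1334) = -1334/7 ≈ -190.57)
M = 2*I*sqrt(182) (M = sqrt(-728) = 2*I*sqrt(182) ≈ 26.981*I)
Y(D, Q) = Q - 2*I*sqrt(182)
(1732516 + Y(z, -571)) + 1773000 = (1732516 + (-571 - 2*I*sqrt(182))) + 1773000 = (1731945 - 2*I*sqrt(182)) + 1773000 = 3504945 - 2*I*sqrt(182)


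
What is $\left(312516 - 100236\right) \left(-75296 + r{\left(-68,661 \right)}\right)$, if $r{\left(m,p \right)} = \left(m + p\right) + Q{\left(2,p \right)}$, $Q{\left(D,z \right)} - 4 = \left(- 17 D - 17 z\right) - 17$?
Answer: $-18253320360$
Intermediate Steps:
$Q{\left(D,z \right)} = -13 - 17 D - 17 z$ ($Q{\left(D,z \right)} = 4 - \left(17 + 17 D + 17 z\right) = -13 - 17 D - 17 z$)
$r{\left(m,p \right)} = -47 + m - 16 p$ ($r{\left(m,p \right)} = \left(m + p\right) - \left(47 + 17 p\right) = -47 + m - 16 p$)
$\left(312516 - 100236\right) \left(-75296 + r{\left(-68,661 \right)}\right) = \left(312516 - 100236\right) \left(-75296 - 10691\right) = 212280 \left(-75296 - 10691\right) = 212280 \left(-85987\right) = -18253320360$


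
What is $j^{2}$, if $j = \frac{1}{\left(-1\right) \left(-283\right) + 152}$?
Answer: $\frac{1}{189225} \approx 5.2847 \cdot 10^{-6}$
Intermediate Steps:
$j = \frac{1}{435}$ ($j = \frac{1}{283 + 152} = \frac{1}{435} \approx 0.0022989$)
$j^{2} = \left(\frac{1}{435}\right)^{2} = \frac{1}{189225}$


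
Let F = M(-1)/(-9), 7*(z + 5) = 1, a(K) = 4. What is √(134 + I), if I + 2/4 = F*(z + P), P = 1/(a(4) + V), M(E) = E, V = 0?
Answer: √234591/42 ≈ 11.532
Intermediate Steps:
z = -34/7 (z = -5 + (⅐)*1 = -5 + ⅐ = -34/7 ≈ -4.8571)
F = ⅑ (F = -1/(-9) = -1*(-⅑) = ⅑ ≈ 0.11111)
P = ¼ (P = 1/(4 + 0) = 1/4 = ¼ ≈ 0.25000)
I = -85/84 (I = -½ + (-34/7 + ¼)/9 = -½ + (⅑)*(-129/28) = -½ - 43/84 = -85/84 ≈ -1.0119)
√(134 + I) = √(134 - 85/84) = √(11171/84) = √234591/42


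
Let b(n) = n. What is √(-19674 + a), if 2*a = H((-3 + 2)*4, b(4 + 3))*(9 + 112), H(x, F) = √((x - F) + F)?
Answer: √(-19674 + 121*I) ≈ 0.4313 + 140.26*I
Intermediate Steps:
H(x, F) = √x
a = 121*I (a = (√((-3 + 2)*4)*(9 + 112))/2 = (√(-1*4)*121)/2 = (√(-4)*121)/2 = ((2*I)*121)/2 = (242*I)/2 = 121*I ≈ 121.0*I)
√(-19674 + a) = √(-19674 + 121*I)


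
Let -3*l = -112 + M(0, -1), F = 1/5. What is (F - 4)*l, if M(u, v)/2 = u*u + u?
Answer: -2128/15 ≈ -141.87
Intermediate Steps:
M(u, v) = 2*u + 2*u² (M(u, v) = 2*(u*u + u) = 2*(u² + u) = 2*(u + u²) = 2*u + 2*u²)
F = ⅕ ≈ 0.20000
l = 112/3 (l = -(-112 + 2*0*(1 + 0))/3 = -(-112 + 2*0*1)/3 = -(-112 + 0)/3 = -⅓*(-112) = 112/3 ≈ 37.333)
(F - 4)*l = (⅕ - 4)*(112/3) = -19/5*112/3 = -2128/15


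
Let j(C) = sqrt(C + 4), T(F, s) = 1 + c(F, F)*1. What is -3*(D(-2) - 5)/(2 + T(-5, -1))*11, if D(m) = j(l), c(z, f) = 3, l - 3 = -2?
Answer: 55/2 - 11*sqrt(5)/2 ≈ 15.202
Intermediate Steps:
l = 1 (l = 3 - 2 = 1)
T(F, s) = 4 (T(F, s) = 1 + 3*1 = 1 + 3 = 4)
j(C) = sqrt(4 + C)
D(m) = sqrt(5) (D(m) = sqrt(4 + 1) = sqrt(5))
-3*(D(-2) - 5)/(2 + T(-5, -1))*11 = -3*(sqrt(5) - 5)/(2 + 4)*11 = -3*(-5 + sqrt(5))/6*11 = -3*(-5/6 + sqrt(5)/6)*11 = (5/2 - sqrt(5)/2)*11 = 55/2 - 11*sqrt(5)/2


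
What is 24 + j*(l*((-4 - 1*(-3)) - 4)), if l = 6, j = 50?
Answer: -1476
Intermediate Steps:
24 + j*(l*((-4 - 1*(-3)) - 4)) = 24 + 50*(6*((-4 - 1*(-3)) - 4)) = 24 + 50*(6*((-4 + 3) - 4)) = 24 + 50*(6*(-1 - 4)) = 24 + 50*(6*(-5)) = 24 + 50*(-30) = 24 - 1500 = -1476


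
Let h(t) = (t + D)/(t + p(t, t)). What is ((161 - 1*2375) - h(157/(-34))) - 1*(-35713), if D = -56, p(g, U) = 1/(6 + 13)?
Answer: 32916464/983 ≈ 33486.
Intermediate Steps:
p(g, U) = 1/19
h(t) = (-56 + t)/(1/19 + t) (h(t) = (t - 56)/(t + 1/19) = (-56 + t)/(1/19 + t))
((161 - 1*2375) - h(157/(-34))) - 1*(-35713) = ((161 - 1*2375) - 19*(-56 + 157/(-34))/(1 + 19*(157/(-34)))) - 1*(-35713) = ((161 - 2375) - 19*(-56 + 157*(-1/34))/(1 + 19*(157*(-1/34)))) + 35713 = (-2214 - 19*(-56 - 157/34)/(1 + 19*(-157/34))) + 35713 = (-2214 - 19*(-2061)/((1 - 2983/34)*34)) + 35713 = (-2214 - 19*(-2061)/((-2949/34)*34)) + 35713 = (-2214 - 19*(-34)*(-2061)/(2949*34)) + 35713 = (-2214 - 1*13053/983) + 35713 = (-2214 - 13053/983) + 35713 = -2189415/983 + 35713 = 32916464/983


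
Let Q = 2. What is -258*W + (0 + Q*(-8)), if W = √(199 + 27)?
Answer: -16 - 258*√226 ≈ -3894.6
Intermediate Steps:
W = √226 ≈ 15.033
-258*W + (0 + Q*(-8)) = -258*√226 + (0 + 2*(-8)) = -258*√226 + (0 - 16) = -258*√226 - 16 = -16 - 258*√226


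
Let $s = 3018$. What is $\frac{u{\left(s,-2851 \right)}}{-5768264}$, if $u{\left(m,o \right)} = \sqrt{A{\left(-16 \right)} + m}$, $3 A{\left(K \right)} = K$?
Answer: $- \frac{\sqrt{27114}}{17304792} \approx -9.5155 \cdot 10^{-6}$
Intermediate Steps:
$A{\left(K \right)} = \frac{K}{3}$
$u{\left(m,o \right)} = \sqrt{- \frac{16}{3} + m}$ ($u{\left(m,o \right)} = \sqrt{\frac{1}{3} \left(-16\right) + m} = \sqrt{- \frac{16}{3} + m}$)
$\frac{u{\left(s,-2851 \right)}}{-5768264} = \frac{\frac{1}{3} \sqrt{-48 + 9 \cdot 3018}}{-5768264} = \frac{\sqrt{-48 + 27162}}{3} \left(- \frac{1}{5768264}\right) = \frac{\sqrt{27114}}{3} \left(- \frac{1}{5768264}\right) = - \frac{\sqrt{27114}}{17304792}$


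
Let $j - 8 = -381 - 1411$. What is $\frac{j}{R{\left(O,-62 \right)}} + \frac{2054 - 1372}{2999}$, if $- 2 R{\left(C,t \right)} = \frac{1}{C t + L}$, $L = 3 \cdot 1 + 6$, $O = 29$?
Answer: $- \frac{19143072166}{2999} \approx -6.3832 \cdot 10^{6}$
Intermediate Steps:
$j = -1784$ ($j = 8 - 1792 = -1784$)
$L = 9$ ($L = 3 + 6 = 9$)
$R{\left(C,t \right)} = - \frac{1}{2 \left(9 + C t\right)}$ ($R{\left(C,t \right)} = - \frac{1}{2 \left(C t + 9\right)} = - \frac{1}{2 \left(9 + C t\right)}$)
$\frac{j}{R{\left(O,-62 \right)}} + \frac{2054 - 1372}{2999} = - \frac{1784}{\left(-1\right) \frac{1}{18 + 2 \cdot 29 \left(-62\right)}} + \frac{2054 - 1372}{2999} = - \frac{1784}{\left(-1\right) \frac{1}{18 - 3596}} + 682 \cdot \frac{1}{2999} = - \frac{1784}{\left(-1\right) \frac{1}{-3578}} + \frac{682}{2999} = - \frac{1784}{\left(-1\right) \left(- \frac{1}{3578}\right)} + \frac{682}{2999} = - 1784 \frac{1}{\frac{1}{3578}} + \frac{682}{2999} = \left(-1784\right) 3578 + \frac{682}{2999} = -6383152 + \frac{682}{2999} = - \frac{19143072166}{2999}$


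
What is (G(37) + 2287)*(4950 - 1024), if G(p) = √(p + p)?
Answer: 8978762 + 3926*√74 ≈ 9.0125e+6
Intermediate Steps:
G(p) = √2*√p (G(p) = √(2*p) = √2*√p)
(G(37) + 2287)*(4950 - 1024) = (√2*√37 + 2287)*(4950 - 1024) = (√74 + 2287)*3926 = (2287 + √74)*3926 = 8978762 + 3926*√74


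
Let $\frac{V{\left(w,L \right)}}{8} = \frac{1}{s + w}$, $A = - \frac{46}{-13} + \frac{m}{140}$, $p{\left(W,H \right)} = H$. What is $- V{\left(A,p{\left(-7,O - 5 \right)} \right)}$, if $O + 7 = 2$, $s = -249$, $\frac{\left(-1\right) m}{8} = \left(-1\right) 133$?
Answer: $\frac{520}{15461} \approx 0.033633$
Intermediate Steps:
$m = 1064$ ($m = - 8 \left(\left(-1\right) 133\right) = \left(-8\right) \left(-133\right) = 1064$)
$O = -5$ ($O = -7 + 2 = -5$)
$A = \frac{724}{65}$ ($A = - \frac{46}{-13} + \frac{1064}{140} = \left(-46\right) \left(- \frac{1}{13}\right) + 1064 \cdot \frac{1}{140} = \frac{46}{13} + \frac{38}{5} = \frac{724}{65} \approx 11.138$)
$V{\left(w,L \right)} = \frac{8}{-249 + w}$
$- V{\left(A,p{\left(-7,O - 5 \right)} \right)} = - \frac{8}{-249 + \frac{724}{65}} = - \frac{8}{- \frac{15461}{65}} = - \frac{8 \left(-65\right)}{15461} = \left(-1\right) \left(- \frac{520}{15461}\right) = \frac{520}{15461}$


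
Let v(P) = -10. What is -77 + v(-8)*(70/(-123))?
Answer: -8771/123 ≈ -71.309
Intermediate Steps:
-77 + v(-8)*(70/(-123)) = -77 - 700/(-123) = -77 - 700*(-1)/123 = -77 - 10*(-70/123) = -77 + 700/123 = -8771/123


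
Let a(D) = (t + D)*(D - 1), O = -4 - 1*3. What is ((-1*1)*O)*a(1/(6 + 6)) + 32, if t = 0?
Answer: 4531/144 ≈ 31.465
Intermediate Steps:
O = -7 (O = -4 - 3 = -7)
a(D) = D*(-1 + D) (a(D) = (0 + D)*(D - 1) = D*(-1 + D))
((-1*1)*O)*a(1/(6 + 6)) + 32 = (-1*1*(-7))*((-1 + 1/(6 + 6))/(6 + 6)) + 32 = (-1*(-7))*((-1 + 1/12)/12) + 32 = 7*((-1 + 1/12)/12) + 32 = 7*((1/12)*(-11/12)) + 32 = 7*(-11/144) + 32 = -77/144 + 32 = 4531/144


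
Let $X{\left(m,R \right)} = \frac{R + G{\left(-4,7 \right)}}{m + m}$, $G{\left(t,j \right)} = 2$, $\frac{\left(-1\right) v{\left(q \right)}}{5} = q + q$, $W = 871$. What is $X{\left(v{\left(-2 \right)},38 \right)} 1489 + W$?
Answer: $2360$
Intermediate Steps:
$v{\left(q \right)} = - 10 q$ ($v{\left(q \right)} = - 5 \left(q + q\right) = - 5 \cdot 2 q = - 10 q$)
$X{\left(m,R \right)} = \frac{2 + R}{2 m}$ ($X{\left(m,R \right)} = \frac{R + 2}{m + m} = \frac{2 + R}{2 m}$)
$X{\left(v{\left(-2 \right)},38 \right)} 1489 + W = \frac{2 + 38}{2 \left(\left(-10\right) \left(-2\right)\right)} 1489 + 871 = \frac{1}{2} \cdot \frac{1}{20} \cdot 40 \cdot 1489 + 871 = 1 \cdot 1489 + 871 = 1489 + 871 = 2360$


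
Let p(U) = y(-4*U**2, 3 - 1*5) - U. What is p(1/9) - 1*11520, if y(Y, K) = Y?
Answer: -933133/81 ≈ -11520.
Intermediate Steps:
p(U) = -U - 4*U**2 (p(U) = -4*U**2 - U = -U - 4*U**2)
p(1/9) - 1*11520 = (-1 - 4/9)/9 - 1*11520 = (-1 - 4*1/9)/9 - 11520 = (-1 - 4/9)/9 - 11520 = (1/9)*(-13/9) - 11520 = -13/81 - 11520 = -933133/81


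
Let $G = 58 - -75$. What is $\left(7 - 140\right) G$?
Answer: $-17689$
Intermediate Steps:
$G = 133$ ($G = 58 + 75 = 133$)
$\left(7 - 140\right) G = \left(7 - 140\right) 133 = \left(-133\right) 133 = -17689$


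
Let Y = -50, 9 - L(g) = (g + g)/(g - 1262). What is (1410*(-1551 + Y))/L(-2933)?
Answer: -9469834950/31889 ≈ -2.9696e+5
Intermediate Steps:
L(g) = 9 - 2*g/(-1262 + g) (L(g) = 9 - (g + g)/(g - 1262) = 9 - 2*g/(-1262 + g))
(1410*(-1551 + Y))/L(-2933) = (1410*(-1551 - 50))/(((-11358 + 7*(-2933))/(-1262 - 2933))) = (1410*(-1601))/(((-11358 - 20531)/(-4195))) = -2257410/((-1/4195*(-31889))) = -2257410/31889/4195 = -2257410*4195/31889 = -9469834950/31889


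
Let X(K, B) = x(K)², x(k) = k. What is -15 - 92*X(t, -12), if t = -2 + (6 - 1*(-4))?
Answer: -5903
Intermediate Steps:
t = 8 (t = -2 + (6 + 4) = -2 + 10 = 8)
X(K, B) = K²
-15 - 92*X(t, -12) = -15 - 92*8² = -15 - 92*64 = -15 - 5888 = -5903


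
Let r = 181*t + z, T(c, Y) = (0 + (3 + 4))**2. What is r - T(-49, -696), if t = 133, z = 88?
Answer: 24112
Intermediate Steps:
T(c, Y) = 49 (T(c, Y) = (0 + 7)**2 = 7**2 = 49)
r = 24161 (r = 181*133 + 88 = 24073 + 88 = 24161)
r - T(-49, -696) = 24161 - 1*49 = 24161 - 49 = 24112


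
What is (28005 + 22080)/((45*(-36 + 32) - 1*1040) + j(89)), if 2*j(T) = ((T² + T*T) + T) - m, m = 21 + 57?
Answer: 33390/4471 ≈ 7.4681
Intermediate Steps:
m = 78
j(T) = -39 + T² + T/2 (j(T) = (((T² + T*T) + T) - 1*78)/2 = (((T² + T²) + T) - 78)/2 = ((2*T² + T) - 78)/2 = ((T + 2*T²) - 78)/2 = (-78 + T + 2*T²)/2 = -39 + T² + T/2)
(28005 + 22080)/((45*(-36 + 32) - 1*1040) + j(89)) = (28005 + 22080)/((45*(-36 + 32) - 1*1040) + (-39 + 89² + (½)*89)) = 50085/((45*(-4) - 1040) + (-39 + 7921 + 89/2)) = 50085/((-180 - 1040) + 15853/2) = 50085/(-1220 + 15853/2) = 50085/(13413/2) = 50085*(2/13413) = 33390/4471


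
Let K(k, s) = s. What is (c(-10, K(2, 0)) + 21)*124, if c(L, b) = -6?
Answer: 1860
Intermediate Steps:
(c(-10, K(2, 0)) + 21)*124 = (-6 + 21)*124 = 15*124 = 1860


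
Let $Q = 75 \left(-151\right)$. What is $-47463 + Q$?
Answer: $-58788$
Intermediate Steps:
$Q = -11325$
$-47463 + Q = -47463 - 11325 = -58788$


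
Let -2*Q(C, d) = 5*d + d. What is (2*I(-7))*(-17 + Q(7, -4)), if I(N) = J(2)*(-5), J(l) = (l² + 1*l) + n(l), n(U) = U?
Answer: 400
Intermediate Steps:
Q(C, d) = -3*d (Q(C, d) = -(5*d + d)/2 = -3*d)
J(l) = l² + 2*l (J(l) = (l² + 1*l) + l = (l² + l) + l = (l + l²) + l = l² + 2*l)
I(N) = -40 (I(N) = (2*(2 + 2))*(-5) = (2*4)*(-5) = 8*(-5) = -40)
(2*I(-7))*(-17 + Q(7, -4)) = (2*(-40))*(-17 - 3*(-4)) = -80*(-17 + 12) = -80*(-5) = 400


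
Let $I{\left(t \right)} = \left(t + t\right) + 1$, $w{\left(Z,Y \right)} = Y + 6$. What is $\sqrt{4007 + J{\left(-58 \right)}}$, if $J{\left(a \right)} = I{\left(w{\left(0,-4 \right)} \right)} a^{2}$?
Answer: $\sqrt{20827} \approx 144.32$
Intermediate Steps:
$w{\left(Z,Y \right)} = 6 + Y$
$I{\left(t \right)} = 1 + 2 t$ ($I{\left(t \right)} = 2 t + 1 = 1 + 2 t$)
$J{\left(a \right)} = 5 a^{2}$ ($J{\left(a \right)} = \left(1 + 2 \left(6 - 4\right)\right) a^{2} = \left(1 + 2 \cdot 2\right) a^{2} = \left(1 + 4\right) a^{2} = 5 a^{2}$)
$\sqrt{4007 + J{\left(-58 \right)}} = \sqrt{4007 + 5 \left(-58\right)^{2}} = \sqrt{4007 + 5 \cdot 3364} = \sqrt{4007 + 16820} = \sqrt{20827}$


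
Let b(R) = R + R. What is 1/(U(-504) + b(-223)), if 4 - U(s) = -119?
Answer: -1/323 ≈ -0.0030960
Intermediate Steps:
U(s) = 123 (U(s) = 4 - 1*(-119) = 4 + 119 = 123)
b(R) = 2*R
1/(U(-504) + b(-223)) = 1/(123 + 2*(-223)) = 1/(123 - 446) = 1/(-323) = -1/323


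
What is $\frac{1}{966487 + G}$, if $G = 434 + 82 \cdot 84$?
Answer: $\frac{1}{973809} \approx 1.0269 \cdot 10^{-6}$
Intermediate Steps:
$G = 7322$ ($G = 434 + 6888 = 7322$)
$\frac{1}{966487 + G} = \frac{1}{966487 + 7322} = \frac{1}{973809}$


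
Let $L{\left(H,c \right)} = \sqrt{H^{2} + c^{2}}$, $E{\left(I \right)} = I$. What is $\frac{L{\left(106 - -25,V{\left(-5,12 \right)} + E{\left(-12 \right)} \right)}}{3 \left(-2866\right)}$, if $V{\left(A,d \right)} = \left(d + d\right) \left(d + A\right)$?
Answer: $- \frac{\sqrt{41497}}{8598} \approx -0.023692$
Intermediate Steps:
$V{\left(A,d \right)} = 2 d \left(A + d\right)$
$\frac{L{\left(106 - -25,V{\left(-5,12 \right)} + E{\left(-12 \right)} \right)}}{3 \left(-2866\right)} = \frac{\sqrt{\left(106 - -25\right)^{2} + \left(2 \cdot 12 \left(-5 + 12\right) - 12\right)^{2}}}{3 \left(-2866\right)} = \frac{\sqrt{\left(106 + 25\right)^{2} + \left(2 \cdot 12 \cdot 7 - 12\right)^{2}}}{-8598} = \sqrt{131^{2} + \left(168 - 12\right)^{2}} \left(- \frac{1}{8598}\right) = \sqrt{17161 + 156^{2}} \left(- \frac{1}{8598}\right) = \sqrt{17161 + 24336} \left(- \frac{1}{8598}\right) = \sqrt{41497} \left(- \frac{1}{8598}\right) = - \frac{\sqrt{41497}}{8598}$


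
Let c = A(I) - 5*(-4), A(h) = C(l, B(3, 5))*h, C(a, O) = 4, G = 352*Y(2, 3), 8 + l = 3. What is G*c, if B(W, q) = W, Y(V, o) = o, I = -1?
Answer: 16896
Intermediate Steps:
l = -5 (l = -8 + 3 = -5)
G = 1056 (G = 352*3 = 1056)
A(h) = 4*h
c = 16 (c = 4*(-1) - 5*(-4) = -4 + 20 = 16)
G*c = 1056*16 = 16896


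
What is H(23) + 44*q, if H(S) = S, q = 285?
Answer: 12563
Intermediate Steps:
H(23) + 44*q = 23 + 44*285 = 23 + 12540 = 12563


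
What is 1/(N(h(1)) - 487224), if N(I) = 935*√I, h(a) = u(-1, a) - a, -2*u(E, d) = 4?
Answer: -162408/79129949617 - 935*I*√3/237389848851 ≈ -2.0524e-6 - 6.822e-9*I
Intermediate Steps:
u(E, d) = -2 (u(E, d) = -½*4 = -2)
h(a) = -2 - a
1/(N(h(1)) - 487224) = 1/(935*√(-2 - 1*1) - 487224) = 1/(935*√(-2 - 1) - 487224) = 1/(935*√(-3) - 487224) = 1/(935*(I*√3) - 487224) = 1/(935*I*√3 - 487224) = 1/(-487224 + 935*I*√3)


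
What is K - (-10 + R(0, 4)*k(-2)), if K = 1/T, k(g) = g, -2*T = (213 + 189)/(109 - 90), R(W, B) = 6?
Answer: 4403/201 ≈ 21.905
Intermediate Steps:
T = -201/19 (T = -(213 + 189)/(2*(109 - 90)) = -201/19 ≈ -10.579)
K = -19/201 (K = 1/(-201/19) = -19/201 ≈ -0.094527)
K - (-10 + R(0, 4)*k(-2)) = -19/201 - (-10 + 6*(-2)) = -19/201 - (-10 - 12) = -19/201 - 1*(-22) = -19/201 + 22 = 4403/201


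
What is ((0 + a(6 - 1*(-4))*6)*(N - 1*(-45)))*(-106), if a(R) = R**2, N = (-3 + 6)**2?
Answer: -3434400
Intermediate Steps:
N = 9 (N = 3**2 = 9)
((0 + a(6 - 1*(-4))*6)*(N - 1*(-45)))*(-106) = ((0 + (6 - 1*(-4))**2*6)*(9 - 1*(-45)))*(-106) = ((0 + (6 + 4)**2*6)*(9 + 45))*(-106) = ((0 + 10**2*6)*54)*(-106) = ((0 + 100*6)*54)*(-106) = ((0 + 600)*54)*(-106) = (600*54)*(-106) = 32400*(-106) = -3434400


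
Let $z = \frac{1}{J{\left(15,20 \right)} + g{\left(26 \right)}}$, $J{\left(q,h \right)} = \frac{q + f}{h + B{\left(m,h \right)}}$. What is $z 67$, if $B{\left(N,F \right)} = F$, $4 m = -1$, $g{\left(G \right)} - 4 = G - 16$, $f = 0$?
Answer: $\frac{536}{115} \approx 4.6609$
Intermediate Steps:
$g{\left(G \right)} = -12 + G$ ($g{\left(G \right)} = 4 + \left(G - 16\right) = 4 + \left(-16 + G\right) = -12 + G$)
$m = - \frac{1}{4}$ ($m = \frac{1}{4} \left(-1\right) = - \frac{1}{4} \approx -0.25$)
$J{\left(q,h \right)} = \frac{q}{2 h}$ ($J{\left(q,h \right)} = \frac{q + 0}{h + h} = \frac{q}{2 h}$)
$z = \frac{8}{115}$ ($z = \frac{1}{\frac{1}{2} \cdot 15 \cdot \frac{1}{20} + \left(-12 + 26\right)} = \frac{1}{\frac{1}{2} \cdot 15 \cdot \frac{1}{20} + 14} = \frac{1}{\frac{3}{8} + 14} = \frac{1}{\frac{115}{8}} = \frac{8}{115} \approx 0.069565$)
$z 67 = \frac{8}{115} \cdot 67 = \frac{536}{115}$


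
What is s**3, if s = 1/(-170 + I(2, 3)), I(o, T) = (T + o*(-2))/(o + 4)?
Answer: -216/1064332261 ≈ -2.0294e-7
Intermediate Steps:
I(o, T) = (T - 2*o)/(4 + o)
s = -6/1021 (s = 1/(-170 + (3 - 2*2)/(4 + 2)) = 1/(-170 + (3 - 4)/6) = 1/(-170 + (1/6)*(-1)) = 1/(-170 - 1/6) = 1/(-1021/6) = -6/1021 ≈ -0.0058766)
s**3 = (-6/1021)**3 = -216/1064332261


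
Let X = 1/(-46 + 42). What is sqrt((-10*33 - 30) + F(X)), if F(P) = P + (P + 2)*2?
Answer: I*sqrt(1427)/2 ≈ 18.888*I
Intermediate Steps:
X = -1/4 (X = 1/(-4) = -1/4 ≈ -0.25000)
F(P) = 4 + 3*P (F(P) = P + (2 + P)*2 = P + (4 + 2*P) = 4 + 3*P)
sqrt((-10*33 - 30) + F(X)) = sqrt((-10*33 - 30) + (4 + 3*(-1/4))) = sqrt((-330 - 30) + (4 - 3/4)) = sqrt(-360 + 13/4) = sqrt(-1427/4) = I*sqrt(1427)/2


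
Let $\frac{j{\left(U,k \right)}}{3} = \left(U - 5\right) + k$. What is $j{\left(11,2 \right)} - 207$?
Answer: $-183$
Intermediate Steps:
$j{\left(U,k \right)} = -15 + 3 U + 3 k$ ($j{\left(U,k \right)} = 3 \left(\left(U - 5\right) + k\right) = 3 \left(\left(-5 + U\right) + k\right) = 3 \left(-5 + U + k\right) = -15 + 3 U + 3 k$)
$j{\left(11,2 \right)} - 207 = \left(-15 + 3 \cdot 11 + 3 \cdot 2\right) - 207 = \left(-15 + 33 + 6\right) - 207 = 24 - 207 = -183$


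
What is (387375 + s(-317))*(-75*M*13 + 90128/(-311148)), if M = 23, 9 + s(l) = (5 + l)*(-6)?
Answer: -5263451263354/603 ≈ -8.7288e+9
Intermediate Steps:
s(l) = -39 - 6*l (s(l) = -9 + (5 + l)*(-6) = -9 + (-30 - 6*l) = -39 - 6*l)
(387375 + s(-317))*(-75*M*13 + 90128/(-311148)) = (387375 + (-39 - 6*(-317)))*(-75*23*13 + 90128/(-311148)) = (387375 + (-39 + 1902))*(-1725*13 + 90128*(-1/311148)) = (387375 + 1863)*(-22425 - 524/1809) = 389238*(-40567349/1809) = -5263451263354/603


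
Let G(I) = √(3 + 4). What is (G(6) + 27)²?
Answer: (27 + √7)² ≈ 878.87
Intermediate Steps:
G(I) = √7
(G(6) + 27)² = (√7 + 27)² = (27 + √7)²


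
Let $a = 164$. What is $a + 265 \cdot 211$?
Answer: $56079$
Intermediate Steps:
$a + 265 \cdot 211 = 164 + 265 \cdot 211 = 164 + 55915 = 56079$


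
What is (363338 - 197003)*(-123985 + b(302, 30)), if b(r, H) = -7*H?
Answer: -20657975325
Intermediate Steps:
(363338 - 197003)*(-123985 + b(302, 30)) = (363338 - 197003)*(-123985 - 7*30) = 166335*(-123985 - 210) = 166335*(-124195) = -20657975325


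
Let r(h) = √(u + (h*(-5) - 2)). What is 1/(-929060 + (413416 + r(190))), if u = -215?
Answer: -515644/265888735903 - I*√1167/265888735903 ≈ -1.9393e-6 - 1.2848e-10*I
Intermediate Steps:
r(h) = √(-217 - 5*h) (r(h) = √(-215 + (h*(-5) - 2)) = √(-215 + (-5*h - 2)) = √(-215 + (-2 - 5*h)) = √(-217 - 5*h))
1/(-929060 + (413416 + r(190))) = 1/(-929060 + (413416 + √(-217 - 5*190))) = 1/(-929060 + (413416 + √(-217 - 950))) = 1/(-929060 + (413416 + √(-1167))) = 1/(-929060 + (413416 + I*√1167)) = 1/(-515644 + I*√1167)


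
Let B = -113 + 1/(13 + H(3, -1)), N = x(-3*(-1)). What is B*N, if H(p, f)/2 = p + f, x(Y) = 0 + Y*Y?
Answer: -17280/17 ≈ -1016.5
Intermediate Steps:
x(Y) = Y² (x(Y) = 0 + Y² = Y²)
H(p, f) = 2*f + 2*p (H(p, f) = 2*(p + f) = 2*(f + p) = 2*f + 2*p)
N = 9 (N = (-3*(-1))² = 3² = 9)
B = -1920/17 (B = -113 + 1/(13 + (2*(-1) + 2*3)) = -113 + 1/(13 + (-2 + 6)) = -113 + 1/(13 + 4) = -113 + 1/17 = -1920/17 ≈ -112.94)
B*N = -1920/17*9 = -17280/17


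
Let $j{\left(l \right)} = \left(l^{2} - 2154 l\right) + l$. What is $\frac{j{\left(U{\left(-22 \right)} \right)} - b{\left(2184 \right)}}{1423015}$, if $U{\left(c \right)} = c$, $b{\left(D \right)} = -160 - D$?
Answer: $\frac{50194}{1423015} \approx 0.035273$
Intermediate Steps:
$j{\left(l \right)} = l^{2} - 2153 l$
$\frac{j{\left(U{\left(-22 \right)} \right)} - b{\left(2184 \right)}}{1423015} = \frac{- 22 \left(-2153 - 22\right) - \left(-160 - 2184\right)}{1423015} = \left(\left(-22\right) \left(-2175\right) - \left(-160 - 2184\right)\right) \frac{1}{1423015} = \left(47850 - -2344\right) \frac{1}{1423015} = \left(47850 + 2344\right) \frac{1}{1423015} = 50194 \cdot \frac{1}{1423015} = \frac{50194}{1423015}$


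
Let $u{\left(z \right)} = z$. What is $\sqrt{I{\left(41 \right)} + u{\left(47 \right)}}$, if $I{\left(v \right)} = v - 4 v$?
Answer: $2 i \sqrt{19} \approx 8.7178 i$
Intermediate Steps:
$I{\left(v \right)} = - 3 v$
$\sqrt{I{\left(41 \right)} + u{\left(47 \right)}} = \sqrt{\left(-3\right) 41 + 47} = \sqrt{-123 + 47} = \sqrt{-76} = 2 i \sqrt{19}$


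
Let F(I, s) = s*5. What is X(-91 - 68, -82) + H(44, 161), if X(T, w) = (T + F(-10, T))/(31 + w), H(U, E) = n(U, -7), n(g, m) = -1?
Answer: 301/17 ≈ 17.706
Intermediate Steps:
F(I, s) = 5*s
H(U, E) = -1
X(T, w) = 6*T/(31 + w) (X(T, w) = (T + 5*T)/(31 + w) = (6*T)/(31 + w) = 6*T/(31 + w))
X(-91 - 68, -82) + H(44, 161) = 6*(-91 - 68)/(31 - 82) - 1 = 6*(-159)/(-51) - 1 = 6*(-159)*(-1/51) - 1 = 318/17 - 1 = 301/17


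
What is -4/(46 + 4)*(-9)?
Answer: 18/25 ≈ 0.72000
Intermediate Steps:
-4/(46 + 4)*(-9) = -4/50*(-9) = -4*1/50*(-9) = -2/25*(-9) = 18/25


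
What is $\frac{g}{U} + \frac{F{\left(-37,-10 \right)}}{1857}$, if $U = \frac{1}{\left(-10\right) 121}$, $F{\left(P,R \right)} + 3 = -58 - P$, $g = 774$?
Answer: $- \frac{579718268}{619} \approx -9.3654 \cdot 10^{5}$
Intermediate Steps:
$F{\left(P,R \right)} = -61 - P$ ($F{\left(P,R \right)} = -3 - \left(58 + P\right) = -61 - P$)
$U = - \frac{1}{1210}$ ($U = \frac{1}{-1210} = - \frac{1}{1210} \approx -0.00082645$)
$\frac{g}{U} + \frac{F{\left(-37,-10 \right)}}{1857} = \frac{774}{- \frac{1}{1210}} + \frac{-61 - -37}{1857} = 774 \left(-1210\right) + \left(-61 + 37\right) \frac{1}{1857} = -936540 - \frac{8}{619} = - \frac{579718268}{619}$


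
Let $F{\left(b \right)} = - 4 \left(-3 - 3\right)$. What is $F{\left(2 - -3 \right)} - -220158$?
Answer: $220182$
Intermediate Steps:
$F{\left(b \right)} = 24$ ($F{\left(b \right)} = \left(-4\right) \left(-6\right) = 24$)
$F{\left(2 - -3 \right)} - -220158 = 24 - -220158 = 24 + 220158 = 220182$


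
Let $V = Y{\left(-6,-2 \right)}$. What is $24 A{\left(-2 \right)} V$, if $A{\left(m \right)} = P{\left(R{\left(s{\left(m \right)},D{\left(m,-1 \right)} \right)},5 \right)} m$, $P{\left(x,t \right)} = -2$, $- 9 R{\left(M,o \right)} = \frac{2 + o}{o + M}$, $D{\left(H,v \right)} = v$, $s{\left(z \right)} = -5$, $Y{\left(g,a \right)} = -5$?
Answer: $-480$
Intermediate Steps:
$R{\left(M,o \right)} = - \frac{2 + o}{9 \left(M + o\right)}$ ($R{\left(M,o \right)} = - \frac{\left(2 + o\right) \frac{1}{o + M}}{9} = - \frac{\left(2 + o\right) \frac{1}{M + o}}{9} = - \frac{\frac{1}{M + o} \left(2 + o\right)}{9} = - \frac{2 + o}{9 \left(M + o\right)}$)
$V = -5$
$A{\left(m \right)} = - 2 m$
$24 A{\left(-2 \right)} V = 24 \left(\left(-2\right) \left(-2\right)\right) \left(-5\right) = 24 \cdot 4 \left(-5\right) = 96 \left(-5\right) = -480$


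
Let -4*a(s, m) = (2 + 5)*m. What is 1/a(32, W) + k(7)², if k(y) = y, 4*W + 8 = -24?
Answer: 687/14 ≈ 49.071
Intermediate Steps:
W = -8 (W = -2 + (¼)*(-24) = -2 - 6 = -8)
a(s, m) = -7*m/4 (a(s, m) = -(2 + 5)*m/4 = -7*m/4)
1/a(32, W) + k(7)² = 1/(-7/4*(-8)) + 7² = 1/14 + 49 = 687/14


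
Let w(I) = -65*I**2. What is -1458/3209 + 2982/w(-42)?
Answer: -4208179/8760570 ≈ -0.48035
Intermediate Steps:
-1458/3209 + 2982/w(-42) = -1458/3209 + 2982/((-65*(-42)**2)) = -1458*1/3209 + 2982/((-65*1764)) = -1458/3209 + 2982/(-114660) = -1458/3209 + 2982*(-1/114660) = -1458/3209 - 71/2730 = -4208179/8760570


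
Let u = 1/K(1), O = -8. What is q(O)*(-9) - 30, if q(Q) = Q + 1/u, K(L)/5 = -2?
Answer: 132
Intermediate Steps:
K(L) = -10 (K(L) = 5*(-2) = -10)
u = -⅒ (u = 1/(-10) = -⅒ ≈ -0.10000)
q(Q) = -10 + Q (q(Q) = Q + 1/(-⅒) = Q - 10 = -10 + Q)
q(O)*(-9) - 30 = (-10 - 8)*(-9) - 30 = -18*(-9) - 30 = 162 - 30 = 132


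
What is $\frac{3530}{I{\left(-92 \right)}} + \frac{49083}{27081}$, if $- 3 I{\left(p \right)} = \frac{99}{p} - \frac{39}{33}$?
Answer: $\frac{19356093209}{4125339} \approx 4692.0$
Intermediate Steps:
$I{\left(p \right)} = \frac{13}{33} - \frac{33}{p}$ ($I{\left(p \right)} = - \frac{\frac{99}{p} - \frac{39}{33}}{3} = - \frac{\frac{99}{p} - \frac{13}{11}}{3} = - \frac{- \frac{13}{11} + \frac{99}{p}}{3} = \frac{13}{33} - \frac{33}{p}$)
$\frac{3530}{I{\left(-92 \right)}} + \frac{49083}{27081} = \frac{3530}{\frac{13}{33} - \frac{33}{-92}} + \frac{49083}{27081} = \frac{3530}{\frac{13}{33} - - \frac{33}{92}} + 49083 \cdot \frac{1}{27081} = \frac{3530}{\frac{13}{33} + \frac{33}{92}} + \frac{16361}{9027} = \frac{3530}{\frac{2285}{3036}} + \frac{16361}{9027} = 3530 \cdot \frac{3036}{2285} + \frac{16361}{9027} = \frac{2143416}{457} + \frac{16361}{9027} = \frac{19356093209}{4125339}$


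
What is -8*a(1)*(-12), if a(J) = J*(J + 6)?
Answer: 672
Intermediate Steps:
a(J) = J*(6 + J)
-8*a(1)*(-12) = -8*(6 + 1)*(-12) = -8*7*(-12) = -56*(-12) = 672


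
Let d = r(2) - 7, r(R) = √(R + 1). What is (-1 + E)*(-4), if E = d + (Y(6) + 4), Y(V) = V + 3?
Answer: -20 - 4*√3 ≈ -26.928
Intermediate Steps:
Y(V) = 3 + V
r(R) = √(1 + R)
d = -7 + √3 (d = √(1 + 2) - 7 = √3 - 7 = -7 + √3 ≈ -5.2680)
E = 6 + √3 (E = (-7 + √3) + ((3 + 6) + 4) = (-7 + √3) + (9 + 4) = (-7 + √3) + 13 = 6 + √3 ≈ 7.7320)
(-1 + E)*(-4) = (-1 + (6 + √3))*(-4) = (5 + √3)*(-4) = -20 - 4*√3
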